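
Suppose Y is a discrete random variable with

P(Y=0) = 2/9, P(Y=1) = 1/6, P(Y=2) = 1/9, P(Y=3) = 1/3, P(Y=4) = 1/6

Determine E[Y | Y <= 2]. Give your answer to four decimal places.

P(Y <= 2) = 2/9 + 1/6 + 1/9 = 1/2.
E[Y | Y <= 2] = [0·2/9 + 1·1/6 + 2·1/9] / (1/2)
 = 7/18 / (1/2)
 = 7/9

0.7778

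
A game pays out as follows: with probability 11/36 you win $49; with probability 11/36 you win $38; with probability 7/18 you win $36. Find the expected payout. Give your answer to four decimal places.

E[payout] = 49·11/36 + 38·11/36 + 36·7/18
 = 539/36 + 209/18 + 14
 = 487/12

40.5833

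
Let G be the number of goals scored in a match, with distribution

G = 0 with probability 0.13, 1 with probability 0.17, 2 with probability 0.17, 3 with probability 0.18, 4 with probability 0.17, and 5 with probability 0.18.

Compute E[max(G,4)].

4.18

E[max(G,4)] = Σ max(g,4)·P(G=g)
 = 4·0.13 + 4·0.17 + 4·0.17 + 4·0.18 + 4·0.17 + 5·0.18
 = 0.52 + 0.68 + 0.68 + 0.72 + 0.68 + 0.9
 = 4.18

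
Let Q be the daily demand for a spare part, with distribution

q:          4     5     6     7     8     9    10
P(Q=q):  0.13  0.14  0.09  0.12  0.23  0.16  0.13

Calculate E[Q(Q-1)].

48.2

E[Q(Q-1)] = Σ q(q-1)·P(Q=q)
 = 12·0.13 + 20·0.14 + 30·0.09 + 42·0.12 + 56·0.23 + 72·0.16 + 90·0.13
 = 1.56 + 2.8 + 2.7 + 5.04 + 12.88 + 11.52 + 11.7
 = 48.2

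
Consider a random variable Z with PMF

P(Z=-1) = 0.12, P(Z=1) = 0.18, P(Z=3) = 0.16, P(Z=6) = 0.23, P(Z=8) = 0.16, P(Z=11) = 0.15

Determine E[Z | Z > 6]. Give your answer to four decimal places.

P(Z > 6) = 0.16 + 0.15 = 0.31.
E[Z | Z > 6] = [8·0.16 + 11·0.15] / 0.31
 = 2.93 / 0.31
 = 293/31

9.4516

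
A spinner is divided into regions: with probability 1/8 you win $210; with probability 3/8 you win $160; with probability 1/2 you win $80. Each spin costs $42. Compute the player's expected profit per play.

84.25

E[payout] = 210·1/8 + 160·3/8 + 80·1/2
 = 105/4 + 60 + 40
 = 505/4
Net = 505/4 - 42 = 337/4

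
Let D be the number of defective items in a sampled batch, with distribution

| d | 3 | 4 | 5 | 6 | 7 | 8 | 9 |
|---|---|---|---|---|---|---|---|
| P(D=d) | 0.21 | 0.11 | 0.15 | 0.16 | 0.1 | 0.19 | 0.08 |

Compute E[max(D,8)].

E[max(D,8)] = Σ max(d,8)·P(D=d)
 = 8·0.21 + 8·0.11 + 8·0.15 + 8·0.16 + 8·0.1 + 8·0.19 + 9·0.08
 = 1.68 + 0.88 + 1.2 + 1.28 + 0.8 + 1.52 + 0.72
 = 8.08

8.08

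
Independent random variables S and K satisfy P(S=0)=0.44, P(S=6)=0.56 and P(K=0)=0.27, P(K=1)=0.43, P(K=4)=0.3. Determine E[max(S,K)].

4.0772

E[max(S,K)] = Σ_s Σ_k max(s,k) · P(S=s)P(K=k)
 = 0·0.1188 + 1·0.1892 + 4·0.132 + 6·0.1512 + 6·0.2408 + 6·0.168
 = 0 + 0.1892 + 0.528 + 0.9072 + 1.4448 + 1.008
 = 4.0772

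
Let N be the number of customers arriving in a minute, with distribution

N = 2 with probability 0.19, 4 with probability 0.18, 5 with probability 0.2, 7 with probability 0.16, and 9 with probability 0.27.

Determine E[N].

5.65

E[N] = Σ n·P(N=n)
 = 2·0.19 + 4·0.18 + 5·0.2 + 7·0.16 + 9·0.27
 = 0.38 + 0.72 + 1 + 1.12 + 2.43
 = 5.65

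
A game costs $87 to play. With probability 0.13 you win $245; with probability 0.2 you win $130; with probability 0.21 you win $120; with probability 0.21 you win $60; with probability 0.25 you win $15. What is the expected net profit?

E[payout] = 245·0.13 + 130·0.2 + 120·0.21 + 60·0.21 + 15·0.25
 = 31.85 + 26 + 25.2 + 12.6 + 3.75
 = 99.4
Net = 99.4 - 87 = 12.4

12.4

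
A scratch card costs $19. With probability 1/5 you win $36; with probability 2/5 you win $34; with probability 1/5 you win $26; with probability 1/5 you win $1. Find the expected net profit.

E[payout] = 36·1/5 + 34·2/5 + 26·1/5 + 1·1/5
 = 36/5 + 68/5 + 26/5 + 1/5
 = 131/5
Net = 131/5 - 19 = 36/5

7.2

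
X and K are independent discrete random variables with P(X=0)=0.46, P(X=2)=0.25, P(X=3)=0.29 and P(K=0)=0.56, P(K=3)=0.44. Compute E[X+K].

E[X+K] = Σ_x Σ_k (x+k) · P(X=x)P(K=k)
 = 0·0.2576 + 3·0.2024 + 2·0.14 + 5·0.11 + 3·0.1624 + 6·0.1276
 = 0 + 0.6072 + 0.28 + 0.55 + 0.4872 + 0.7656
 = 2.69

2.69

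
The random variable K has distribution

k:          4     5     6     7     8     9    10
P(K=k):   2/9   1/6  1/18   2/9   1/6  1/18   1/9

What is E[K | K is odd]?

6.5

P(K is odd) = 1/6 + 2/9 + 1/18 = 4/9.
E[K | K is odd] = [5·1/6 + 7·2/9 + 9·1/18] / (4/9)
 = 26/9 / (4/9)
 = 13/2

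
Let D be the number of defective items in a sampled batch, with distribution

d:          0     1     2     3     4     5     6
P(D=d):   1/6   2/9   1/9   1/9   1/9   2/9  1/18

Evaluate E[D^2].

11

E[D^2] = Σ d^2·P(D=d)
 = 0·1/6 + 1·2/9 + 4·1/9 + 9·1/9 + 16·1/9 + 25·2/9 + 36·1/18
 = 0 + 2/9 + 4/9 + 1 + 16/9 + 50/9 + 2
 = 11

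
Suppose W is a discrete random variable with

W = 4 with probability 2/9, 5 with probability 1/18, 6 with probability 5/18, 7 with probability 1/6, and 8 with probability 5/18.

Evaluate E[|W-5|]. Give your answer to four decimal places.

1.6667

E[|W-5|] = Σ |w-5|·P(W=w)
 = 1·2/9 + 0·1/18 + 1·5/18 + 2·1/6 + 3·5/18
 = 2/9 + 0 + 5/18 + 1/3 + 5/6
 = 5/3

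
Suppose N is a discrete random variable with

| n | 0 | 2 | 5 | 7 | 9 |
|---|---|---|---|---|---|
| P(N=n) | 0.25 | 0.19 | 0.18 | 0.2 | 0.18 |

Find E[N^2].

29.64

E[N^2] = Σ n^2·P(N=n)
 = 0·0.25 + 4·0.19 + 25·0.18 + 49·0.2 + 81·0.18
 = 0 + 0.76 + 4.5 + 9.8 + 14.58
 = 29.64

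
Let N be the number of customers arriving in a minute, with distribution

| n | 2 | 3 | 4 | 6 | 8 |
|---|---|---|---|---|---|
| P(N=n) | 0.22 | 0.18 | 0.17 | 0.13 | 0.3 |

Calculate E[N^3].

E[N^3] = Σ n^3·P(N=n)
 = 8·0.22 + 27·0.18 + 64·0.17 + 216·0.13 + 512·0.3
 = 1.76 + 4.86 + 10.88 + 28.08 + 153.6
 = 199.18

199.18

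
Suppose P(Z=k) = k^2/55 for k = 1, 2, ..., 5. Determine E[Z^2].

E[Z^2] = Σ z^2·P(Z=z)
 = 1·1/55 + 4·4/55 + 9·9/55 + 16·16/55 + 25·5/11
 = 1/55 + 16/55 + 81/55 + 256/55 + 125/11
 = 89/5

17.8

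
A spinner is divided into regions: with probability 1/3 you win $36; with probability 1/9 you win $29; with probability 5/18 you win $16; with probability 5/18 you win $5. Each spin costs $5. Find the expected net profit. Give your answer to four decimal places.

E[payout] = 36·1/3 + 29·1/9 + 16·5/18 + 5·5/18
 = 12 + 29/9 + 40/9 + 25/18
 = 379/18
Net = 379/18 - 5 = 289/18

16.0556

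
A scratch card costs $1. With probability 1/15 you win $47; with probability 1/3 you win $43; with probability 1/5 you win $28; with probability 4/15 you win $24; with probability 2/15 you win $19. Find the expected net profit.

31

E[payout] = 47·1/15 + 43·1/3 + 28·1/5 + 24·4/15 + 19·2/15
 = 47/15 + 43/3 + 28/5 + 32/5 + 38/15
 = 32
Net = 32 - 1 = 31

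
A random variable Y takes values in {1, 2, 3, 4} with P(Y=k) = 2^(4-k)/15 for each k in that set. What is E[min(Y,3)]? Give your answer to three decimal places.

E[min(Y,3)] = Σ min(y,3)·P(Y=y)
 = 1·8/15 + 2·4/15 + 3·2/15 + 3·1/15
 = 8/15 + 8/15 + 2/5 + 1/5
 = 5/3

1.667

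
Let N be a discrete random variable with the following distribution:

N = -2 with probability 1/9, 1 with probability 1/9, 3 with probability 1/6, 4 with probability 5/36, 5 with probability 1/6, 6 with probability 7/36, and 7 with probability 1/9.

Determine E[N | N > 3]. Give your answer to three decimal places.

P(N > 3) = 5/36 + 1/6 + 7/36 + 1/9 = 11/18.
E[N | N > 3] = [4·5/36 + 5·1/6 + 6·7/36 + 7·1/9] / (11/18)
 = 10/3 / (11/18)
 = 60/11

5.455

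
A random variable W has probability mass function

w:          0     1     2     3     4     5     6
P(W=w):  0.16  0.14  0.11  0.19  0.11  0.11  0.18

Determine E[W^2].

13.28

E[W^2] = Σ w^2·P(W=w)
 = 0·0.16 + 1·0.14 + 4·0.11 + 9·0.19 + 16·0.11 + 25·0.11 + 36·0.18
 = 0 + 0.14 + 0.44 + 1.71 + 1.76 + 2.75 + 6.48
 = 13.28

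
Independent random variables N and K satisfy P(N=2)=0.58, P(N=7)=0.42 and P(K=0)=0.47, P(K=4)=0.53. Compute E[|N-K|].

3.2096

E[|N-K|] = Σ_n Σ_k |n-k| · P(N=n)P(K=k)
 = 2·0.2726 + 2·0.3074 + 7·0.1974 + 3·0.2226
 = 0.5452 + 0.6148 + 1.3818 + 0.6678
 = 3.2096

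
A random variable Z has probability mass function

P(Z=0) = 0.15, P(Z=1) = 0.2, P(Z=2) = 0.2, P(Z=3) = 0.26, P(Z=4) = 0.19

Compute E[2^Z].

6.47

E[2^Z] = Σ 2^z·P(Z=z)
 = 1·0.15 + 2·0.2 + 4·0.2 + 8·0.26 + 16·0.19
 = 0.15 + 0.4 + 0.8 + 2.08 + 3.04
 = 6.47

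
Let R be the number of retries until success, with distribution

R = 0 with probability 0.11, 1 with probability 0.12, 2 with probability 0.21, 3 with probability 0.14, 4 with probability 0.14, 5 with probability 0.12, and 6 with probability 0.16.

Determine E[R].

3.08

E[R] = Σ r·P(R=r)
 = 0·0.11 + 1·0.12 + 2·0.21 + 3·0.14 + 4·0.14 + 5·0.12 + 6·0.16
 = 0 + 0.12 + 0.42 + 0.42 + 0.56 + 0.6 + 0.96
 = 3.08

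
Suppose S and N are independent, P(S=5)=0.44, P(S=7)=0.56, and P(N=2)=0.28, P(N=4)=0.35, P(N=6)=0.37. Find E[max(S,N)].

6.2828

E[max(S,N)] = Σ_s Σ_n max(s,n) · P(S=s)P(N=n)
 = 5·0.1232 + 5·0.154 + 6·0.1628 + 7·0.1568 + 7·0.196 + 7·0.2072
 = 0.616 + 0.77 + 0.9768 + 1.0976 + 1.372 + 1.4504
 = 6.2828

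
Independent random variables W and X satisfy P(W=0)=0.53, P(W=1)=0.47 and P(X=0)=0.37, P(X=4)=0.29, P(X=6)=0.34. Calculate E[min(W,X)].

E[min(W,X)] = Σ_w Σ_x min(w,x) · P(W=w)P(X=x)
 = 0·0.1961 + 0·0.1537 + 0·0.1802 + 0·0.1739 + 1·0.1363 + 1·0.1598
 = 0 + 0 + 0 + 0 + 0.1363 + 0.1598
 = 0.2961

0.2961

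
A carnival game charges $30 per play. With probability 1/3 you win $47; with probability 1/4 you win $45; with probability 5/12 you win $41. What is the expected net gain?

E[payout] = 47·1/3 + 45·1/4 + 41·5/12
 = 47/3 + 45/4 + 205/12
 = 44
Net = 44 - 30 = 14

14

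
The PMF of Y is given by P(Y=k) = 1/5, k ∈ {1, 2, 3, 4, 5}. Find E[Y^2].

11

E[Y^2] = Σ y^2·P(Y=y)
 = 1·1/5 + 4·1/5 + 9·1/5 + 16·1/5 + 25·1/5
 = 1/5 + 4/5 + 9/5 + 16/5 + 5
 = 11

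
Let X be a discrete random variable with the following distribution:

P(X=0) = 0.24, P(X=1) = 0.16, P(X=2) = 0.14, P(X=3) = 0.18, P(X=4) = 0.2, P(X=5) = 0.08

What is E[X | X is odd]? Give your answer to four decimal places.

P(X is odd) = 0.16 + 0.18 + 0.08 = 0.42.
E[X | X is odd] = [1·0.16 + 3·0.18 + 5·0.08] / 0.42
 = 1.1 / 0.42
 = 55/21

2.6190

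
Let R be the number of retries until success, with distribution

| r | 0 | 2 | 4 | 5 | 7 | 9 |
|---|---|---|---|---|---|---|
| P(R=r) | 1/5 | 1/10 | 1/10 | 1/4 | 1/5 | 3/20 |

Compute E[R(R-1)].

E[R(R-1)] = Σ r(r-1)·P(R=r)
 = 0·1/5 + 2·1/10 + 12·1/10 + 20·1/4 + 42·1/5 + 72·3/20
 = 0 + 1/5 + 6/5 + 5 + 42/5 + 54/5
 = 128/5

25.6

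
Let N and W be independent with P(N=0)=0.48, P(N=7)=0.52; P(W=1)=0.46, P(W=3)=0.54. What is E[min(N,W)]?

1.0816

E[min(N,W)] = Σ_n Σ_w min(n,w) · P(N=n)P(W=w)
 = 0·0.2208 + 0·0.2592 + 1·0.2392 + 3·0.2808
 = 0 + 0 + 0.2392 + 0.8424
 = 1.0816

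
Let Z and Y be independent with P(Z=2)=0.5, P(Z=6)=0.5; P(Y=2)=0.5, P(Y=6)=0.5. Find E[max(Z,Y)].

E[max(Z,Y)] = Σ_z Σ_y max(z,y) · P(Z=z)P(Y=y)
 = 2·0.25 + 6·0.25 + 6·0.25 + 6·0.25
 = 0.5 + 1.5 + 1.5 + 1.5
 = 5

5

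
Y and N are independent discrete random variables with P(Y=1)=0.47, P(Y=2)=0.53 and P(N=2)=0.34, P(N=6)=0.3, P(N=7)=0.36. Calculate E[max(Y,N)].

5

E[max(Y,N)] = Σ_y Σ_n max(y,n) · P(Y=y)P(N=n)
 = 2·0.1598 + 6·0.141 + 7·0.1692 + 2·0.1802 + 6·0.159 + 7·0.1908
 = 0.3196 + 0.846 + 1.1844 + 0.3604 + 0.954 + 1.3356
 = 5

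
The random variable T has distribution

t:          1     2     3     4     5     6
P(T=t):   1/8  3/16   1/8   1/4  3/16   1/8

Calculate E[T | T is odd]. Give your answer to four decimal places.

3.2857

P(T is odd) = 1/8 + 1/8 + 3/16 = 7/16.
E[T | T is odd] = [1·1/8 + 3·1/8 + 5·3/16] / (7/16)
 = 23/16 / (7/16)
 = 23/7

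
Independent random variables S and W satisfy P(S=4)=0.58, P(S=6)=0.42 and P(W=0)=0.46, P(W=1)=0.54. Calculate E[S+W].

5.38

E[S+W] = Σ_s Σ_w (s+w) · P(S=s)P(W=w)
 = 4·0.2668 + 5·0.3132 + 6·0.1932 + 7·0.2268
 = 1.0672 + 1.566 + 1.1592 + 1.5876
 = 5.38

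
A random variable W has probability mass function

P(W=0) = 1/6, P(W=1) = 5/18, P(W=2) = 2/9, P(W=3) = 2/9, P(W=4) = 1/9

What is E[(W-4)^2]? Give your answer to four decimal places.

E[(W-4)^2] = Σ (w-4)^2·P(W=w)
 = 16·1/6 + 9·5/18 + 4·2/9 + 1·2/9 + 0·1/9
 = 8/3 + 5/2 + 8/9 + 2/9 + 0
 = 113/18

6.2778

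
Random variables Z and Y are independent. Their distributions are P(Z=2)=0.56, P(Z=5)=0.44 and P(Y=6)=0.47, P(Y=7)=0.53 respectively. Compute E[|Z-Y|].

E[|Z-Y|] = Σ_z Σ_y |z-y| · P(Z=z)P(Y=y)
 = 4·0.2632 + 5·0.2968 + 1·0.2068 + 2·0.2332
 = 1.0528 + 1.484 + 0.2068 + 0.4664
 = 3.21

3.21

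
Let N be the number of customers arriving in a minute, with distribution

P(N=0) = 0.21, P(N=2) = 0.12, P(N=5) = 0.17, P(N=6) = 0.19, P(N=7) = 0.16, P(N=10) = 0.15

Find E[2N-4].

E[2N-4] = Σ (2n-4)·P(N=n)
 = (-4)·0.21 + 0·0.12 + 6·0.17 + 8·0.19 + 10·0.16 + 16·0.15
 = (-0.84) + 0 + 1.02 + 1.52 + 1.6 + 2.4
 = 5.7

5.7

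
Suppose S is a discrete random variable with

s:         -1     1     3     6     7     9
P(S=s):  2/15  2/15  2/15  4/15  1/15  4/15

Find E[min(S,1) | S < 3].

0

P(S < 3) = 2/15 + 2/15 = 4/15.
E[min(S,1) | S < 3] = [(-1)·2/15 + 1·2/15] / (4/15)
 = 0 / (4/15)
 = 0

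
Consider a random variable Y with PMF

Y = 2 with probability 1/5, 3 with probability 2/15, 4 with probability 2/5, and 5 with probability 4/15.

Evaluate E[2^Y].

E[2^Y] = Σ 2^y·P(Y=y)
 = 4·1/5 + 8·2/15 + 16·2/5 + 32·4/15
 = 4/5 + 16/15 + 32/5 + 128/15
 = 84/5

16.8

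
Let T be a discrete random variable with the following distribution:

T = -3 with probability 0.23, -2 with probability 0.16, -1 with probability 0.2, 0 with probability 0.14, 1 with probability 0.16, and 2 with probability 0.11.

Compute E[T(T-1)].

4.34

E[T(T-1)] = Σ t(t-1)·P(T=t)
 = 12·0.23 + 6·0.16 + 2·0.2 + 0·0.14 + 0·0.16 + 2·0.11
 = 2.76 + 0.96 + 0.4 + 0 + 0 + 0.22
 = 4.34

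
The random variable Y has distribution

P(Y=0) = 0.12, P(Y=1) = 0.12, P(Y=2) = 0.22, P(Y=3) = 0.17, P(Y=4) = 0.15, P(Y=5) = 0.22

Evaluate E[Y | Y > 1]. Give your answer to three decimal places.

P(Y > 1) = 0.22 + 0.17 + 0.15 + 0.22 = 0.76.
E[Y | Y > 1] = [2·0.22 + 3·0.17 + 4·0.15 + 5·0.22] / 0.76
 = 2.65 / 0.76
 = 265/76

3.487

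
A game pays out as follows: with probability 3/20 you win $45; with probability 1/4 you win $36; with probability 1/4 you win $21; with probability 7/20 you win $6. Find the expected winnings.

23.1

E[payout] = 45·3/20 + 36·1/4 + 21·1/4 + 6·7/20
 = 27/4 + 9 + 21/4 + 21/10
 = 231/10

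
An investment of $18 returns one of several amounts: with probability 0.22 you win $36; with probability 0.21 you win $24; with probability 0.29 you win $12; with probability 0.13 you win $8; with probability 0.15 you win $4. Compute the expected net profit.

0.08

E[payout] = 36·0.22 + 24·0.21 + 12·0.29 + 8·0.13 + 4·0.15
 = 7.92 + 5.04 + 3.48 + 1.04 + 0.6
 = 18.08
Net = 18.08 - 18 = 0.08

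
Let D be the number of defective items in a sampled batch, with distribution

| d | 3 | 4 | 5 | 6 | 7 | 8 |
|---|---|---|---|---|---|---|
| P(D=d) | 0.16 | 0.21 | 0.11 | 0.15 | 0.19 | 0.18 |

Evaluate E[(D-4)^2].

5.46

E[(D-4)^2] = Σ (d-4)^2·P(D=d)
 = 1·0.16 + 0·0.21 + 1·0.11 + 4·0.15 + 9·0.19 + 16·0.18
 = 0.16 + 0 + 0.11 + 0.6 + 1.71 + 2.88
 = 5.46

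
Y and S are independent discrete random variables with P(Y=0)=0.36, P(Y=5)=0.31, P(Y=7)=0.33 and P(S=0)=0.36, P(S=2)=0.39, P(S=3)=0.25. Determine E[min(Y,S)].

E[min(Y,S)] = Σ_y Σ_s min(y,s) · P(Y=y)P(S=s)
 = 0·0.1296 + 0·0.1404 + 0·0.09 + 0·0.1116 + 2·0.1209 + 3·0.0775 + 0·0.1188 + 2·0.1287 + 3·0.0825
 = 0 + 0 + 0 + 0 + 0.2418 + 0.2325 + 0 + 0.2574 + 0.2475
 = 0.9792

0.9792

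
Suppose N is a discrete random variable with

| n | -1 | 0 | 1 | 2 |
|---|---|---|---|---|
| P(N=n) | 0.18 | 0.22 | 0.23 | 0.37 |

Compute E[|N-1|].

0.95

E[|N-1|] = Σ |n-1|·P(N=n)
 = 2·0.18 + 1·0.22 + 0·0.23 + 1·0.37
 = 0.36 + 0.22 + 0 + 0.37
 = 0.95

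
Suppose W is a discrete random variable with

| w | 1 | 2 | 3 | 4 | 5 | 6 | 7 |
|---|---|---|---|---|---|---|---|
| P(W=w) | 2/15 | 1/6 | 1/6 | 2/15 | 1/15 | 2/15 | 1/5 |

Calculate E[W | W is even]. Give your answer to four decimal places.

P(W is even) = 1/6 + 2/15 + 2/15 = 13/30.
E[W | W is even] = [2·1/6 + 4·2/15 + 6·2/15] / (13/30)
 = 5/3 / (13/30)
 = 50/13

3.8462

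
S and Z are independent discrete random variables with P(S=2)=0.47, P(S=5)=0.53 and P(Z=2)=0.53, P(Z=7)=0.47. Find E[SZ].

15.6165

E[SZ] = Σ_s Σ_z sz · P(S=s)P(Z=z)
 = 4·0.2491 + 14·0.2209 + 10·0.2809 + 35·0.2491
 = 0.9964 + 3.0926 + 2.809 + 8.7185
 = 15.6165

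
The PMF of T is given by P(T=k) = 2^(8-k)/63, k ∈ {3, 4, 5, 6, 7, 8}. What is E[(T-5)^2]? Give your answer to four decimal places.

E[(T-5)^2] = Σ (t-5)^2·P(T=t)
 = 4·32/63 + 1·16/63 + 0·8/63 + 1·4/63 + 4·2/63 + 9·1/63
 = 128/63 + 16/63 + 0 + 4/63 + 8/63 + 1/7
 = 55/21

2.6190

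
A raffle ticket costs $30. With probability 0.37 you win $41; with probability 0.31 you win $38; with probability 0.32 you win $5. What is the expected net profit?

E[payout] = 41·0.37 + 38·0.31 + 5·0.32
 = 15.17 + 11.78 + 1.6
 = 28.55
Net = 28.55 - 30 = -1.45

-1.45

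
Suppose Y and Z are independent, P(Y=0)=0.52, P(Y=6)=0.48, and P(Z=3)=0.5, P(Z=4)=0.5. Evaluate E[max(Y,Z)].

4.7

E[max(Y,Z)] = Σ_y Σ_z max(y,z) · P(Y=y)P(Z=z)
 = 3·0.26 + 4·0.26 + 6·0.24 + 6·0.24
 = 0.78 + 1.04 + 1.44 + 1.44
 = 4.7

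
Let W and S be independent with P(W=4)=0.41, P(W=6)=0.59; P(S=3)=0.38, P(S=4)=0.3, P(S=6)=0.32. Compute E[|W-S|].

1.4448

E[|W-S|] = Σ_w Σ_s |w-s| · P(W=w)P(S=s)
 = 1·0.1558 + 0·0.123 + 2·0.1312 + 3·0.2242 + 2·0.177 + 0·0.1888
 = 0.1558 + 0 + 0.2624 + 0.6726 + 0.354 + 0
 = 1.4448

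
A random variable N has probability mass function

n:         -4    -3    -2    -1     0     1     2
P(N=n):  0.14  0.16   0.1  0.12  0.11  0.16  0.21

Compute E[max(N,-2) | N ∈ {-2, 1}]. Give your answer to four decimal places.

P(N ∈ {-2, 1}) = 0.1 + 0.16 = 0.26.
E[max(N,-2) | N ∈ {-2, 1}] = [(-2)·0.1 + 1·0.16] / 0.26
 = -0.04 / 0.26
 = -2/13

-0.1538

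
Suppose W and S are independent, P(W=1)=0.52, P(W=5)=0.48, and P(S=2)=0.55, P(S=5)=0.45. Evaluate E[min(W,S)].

2.128

E[min(W,S)] = Σ_w Σ_s min(w,s) · P(W=w)P(S=s)
 = 1·0.286 + 1·0.234 + 2·0.264 + 5·0.216
 = 0.286 + 0.234 + 0.528 + 1.08
 = 2.128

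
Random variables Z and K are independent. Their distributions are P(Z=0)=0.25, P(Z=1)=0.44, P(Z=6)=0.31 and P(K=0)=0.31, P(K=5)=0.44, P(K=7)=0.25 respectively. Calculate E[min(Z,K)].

1.4506

E[min(Z,K)] = Σ_z Σ_k min(z,k) · P(Z=z)P(K=k)
 = 0·0.0775 + 0·0.11 + 0·0.0625 + 0·0.1364 + 1·0.1936 + 1·0.11 + 0·0.0961 + 5·0.1364 + 6·0.0775
 = 0 + 0 + 0 + 0 + 0.1936 + 0.11 + 0 + 0.682 + 0.465
 = 1.4506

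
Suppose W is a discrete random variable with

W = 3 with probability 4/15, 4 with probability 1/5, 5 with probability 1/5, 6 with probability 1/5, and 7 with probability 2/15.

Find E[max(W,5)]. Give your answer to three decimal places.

E[max(W,5)] = Σ max(w,5)·P(W=w)
 = 5·4/15 + 5·1/5 + 5·1/5 + 6·1/5 + 7·2/15
 = 4/3 + 1 + 1 + 6/5 + 14/15
 = 82/15

5.467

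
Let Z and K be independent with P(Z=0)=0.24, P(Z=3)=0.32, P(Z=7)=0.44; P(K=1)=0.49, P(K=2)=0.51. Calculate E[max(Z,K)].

E[max(Z,K)] = Σ_z Σ_k max(z,k) · P(Z=z)P(K=k)
 = 1·0.1176 + 2·0.1224 + 3·0.1568 + 3·0.1632 + 7·0.2156 + 7·0.2244
 = 0.1176 + 0.2448 + 0.4704 + 0.4896 + 1.5092 + 1.5708
 = 4.4024

4.4024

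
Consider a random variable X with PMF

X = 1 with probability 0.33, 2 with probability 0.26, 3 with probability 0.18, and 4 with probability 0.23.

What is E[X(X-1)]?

E[X(X-1)] = Σ x(x-1)·P(X=x)
 = 0·0.33 + 2·0.26 + 6·0.18 + 12·0.23
 = 0 + 0.52 + 1.08 + 2.76
 = 4.36

4.36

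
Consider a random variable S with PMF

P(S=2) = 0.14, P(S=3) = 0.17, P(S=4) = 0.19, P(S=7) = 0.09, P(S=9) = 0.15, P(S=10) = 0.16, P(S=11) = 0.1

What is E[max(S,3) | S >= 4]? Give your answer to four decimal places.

P(S >= 4) = 0.19 + 0.09 + 0.15 + 0.16 + 0.1 = 0.69.
E[max(S,3) | S >= 4] = [4·0.19 + 7·0.09 + 9·0.15 + 10·0.16 + 11·0.1] / 0.69
 = 5.44 / 0.69
 = 544/69

7.8841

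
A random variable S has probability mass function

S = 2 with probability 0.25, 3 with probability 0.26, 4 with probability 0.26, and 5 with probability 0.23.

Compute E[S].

3.47

E[S] = Σ s·P(S=s)
 = 2·0.25 + 3·0.26 + 4·0.26 + 5·0.23
 = 0.5 + 0.78 + 1.04 + 1.15
 = 3.47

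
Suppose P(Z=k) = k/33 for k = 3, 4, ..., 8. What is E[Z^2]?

E[Z^2] = Σ z^2·P(Z=z)
 = 9·1/11 + 16·4/33 + 25·5/33 + 36·2/11 + 49·7/33 + 64·8/33
 = 9/11 + 64/33 + 125/33 + 72/11 + 343/33 + 512/33
 = 39

39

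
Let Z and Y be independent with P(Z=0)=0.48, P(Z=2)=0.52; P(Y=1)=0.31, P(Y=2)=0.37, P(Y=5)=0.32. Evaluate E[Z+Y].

3.69

E[Z+Y] = Σ_z Σ_y (z+y) · P(Z=z)P(Y=y)
 = 1·0.1488 + 2·0.1776 + 5·0.1536 + 3·0.1612 + 4·0.1924 + 7·0.1664
 = 0.1488 + 0.3552 + 0.768 + 0.4836 + 0.7696 + 1.1648
 = 3.69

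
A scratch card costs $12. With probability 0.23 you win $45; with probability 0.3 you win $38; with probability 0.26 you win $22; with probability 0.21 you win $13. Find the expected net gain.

18.2

E[payout] = 45·0.23 + 38·0.3 + 22·0.26 + 13·0.21
 = 10.35 + 11.4 + 5.72 + 2.73
 = 30.2
Net = 30.2 - 12 = 18.2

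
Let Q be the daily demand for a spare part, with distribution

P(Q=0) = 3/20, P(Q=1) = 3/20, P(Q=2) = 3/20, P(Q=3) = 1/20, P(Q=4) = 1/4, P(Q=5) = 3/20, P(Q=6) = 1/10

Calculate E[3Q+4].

E[3Q+4] = Σ (3q+4)·P(Q=q)
 = 4·3/20 + 7·3/20 + 10·3/20 + 13·1/20 + 16·1/4 + 19·3/20 + 22·1/10
 = 3/5 + 21/20 + 3/2 + 13/20 + 4 + 57/20 + 11/5
 = 257/20

12.85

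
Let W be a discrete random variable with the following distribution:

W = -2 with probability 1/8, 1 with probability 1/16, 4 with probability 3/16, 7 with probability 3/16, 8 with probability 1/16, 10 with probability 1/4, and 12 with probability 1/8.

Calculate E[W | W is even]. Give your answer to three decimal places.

6.667

P(W is even) = 1/8 + 3/16 + 1/16 + 1/4 + 1/8 = 3/4.
E[W | W is even] = [(-2)·1/8 + 4·3/16 + 8·1/16 + 10·1/4 + 12·1/8] / (3/4)
 = 5 / (3/4)
 = 20/3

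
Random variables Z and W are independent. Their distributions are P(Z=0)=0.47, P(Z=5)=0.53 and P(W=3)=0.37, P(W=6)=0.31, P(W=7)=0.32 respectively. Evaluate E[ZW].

13.8065

E[ZW] = Σ_z Σ_w zw · P(Z=z)P(W=w)
 = 0·0.1739 + 0·0.1457 + 0·0.1504 + 15·0.1961 + 30·0.1643 + 35·0.1696
 = 0 + 0 + 0 + 2.9415 + 4.929 + 5.936
 = 13.8065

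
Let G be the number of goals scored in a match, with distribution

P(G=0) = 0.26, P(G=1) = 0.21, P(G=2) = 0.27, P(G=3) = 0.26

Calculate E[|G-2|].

E[|G-2|] = Σ |g-2|·P(G=g)
 = 2·0.26 + 1·0.21 + 0·0.27 + 1·0.26
 = 0.52 + 0.21 + 0 + 0.26
 = 0.99

0.99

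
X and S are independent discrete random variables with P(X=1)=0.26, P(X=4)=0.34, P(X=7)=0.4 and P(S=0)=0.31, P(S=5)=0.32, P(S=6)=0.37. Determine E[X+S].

8.24

E[X+S] = Σ_x Σ_s (x+s) · P(X=x)P(S=s)
 = 1·0.0806 + 6·0.0832 + 7·0.0962 + 4·0.1054 + 9·0.1088 + 10·0.1258 + 7·0.124 + 12·0.128 + 13·0.148
 = 0.0806 + 0.4992 + 0.6734 + 0.4216 + 0.9792 + 1.258 + 0.868 + 1.536 + 1.924
 = 8.24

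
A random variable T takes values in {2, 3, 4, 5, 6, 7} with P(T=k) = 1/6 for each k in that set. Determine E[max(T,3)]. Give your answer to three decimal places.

4.667

E[max(T,3)] = Σ max(t,3)·P(T=t)
 = 3·1/6 + 3·1/6 + 4·1/6 + 5·1/6 + 6·1/6 + 7·1/6
 = 1/2 + 1/2 + 2/3 + 5/6 + 1 + 7/6
 = 14/3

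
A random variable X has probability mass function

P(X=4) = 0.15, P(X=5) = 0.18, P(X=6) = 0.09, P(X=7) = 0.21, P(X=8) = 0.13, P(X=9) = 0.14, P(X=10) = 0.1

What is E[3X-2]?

E[3X-2] = Σ (3x-2)·P(X=x)
 = 10·0.15 + 13·0.18 + 16·0.09 + 19·0.21 + 22·0.13 + 25·0.14 + 28·0.1
 = 1.5 + 2.34 + 1.44 + 3.99 + 2.86 + 3.5 + 2.8
 = 18.43

18.43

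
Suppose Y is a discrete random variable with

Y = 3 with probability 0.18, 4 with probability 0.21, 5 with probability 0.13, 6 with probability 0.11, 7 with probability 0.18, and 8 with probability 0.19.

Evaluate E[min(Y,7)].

5.28

E[min(Y,7)] = Σ min(y,7)·P(Y=y)
 = 3·0.18 + 4·0.21 + 5·0.13 + 6·0.11 + 7·0.18 + 7·0.19
 = 0.54 + 0.84 + 0.65 + 0.66 + 1.26 + 1.33
 = 5.28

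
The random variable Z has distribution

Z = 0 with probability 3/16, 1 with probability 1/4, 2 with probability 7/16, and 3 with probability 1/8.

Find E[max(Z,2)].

2.125

E[max(Z,2)] = Σ max(z,2)·P(Z=z)
 = 2·3/16 + 2·1/4 + 2·7/16 + 3·1/8
 = 3/8 + 1/2 + 7/8 + 3/8
 = 17/8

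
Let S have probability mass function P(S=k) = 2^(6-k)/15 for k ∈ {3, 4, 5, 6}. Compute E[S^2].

E[S^2] = Σ s^2·P(S=s)
 = 9·8/15 + 16·4/15 + 25·2/15 + 36·1/15
 = 24/5 + 64/15 + 10/3 + 12/5
 = 74/5

14.8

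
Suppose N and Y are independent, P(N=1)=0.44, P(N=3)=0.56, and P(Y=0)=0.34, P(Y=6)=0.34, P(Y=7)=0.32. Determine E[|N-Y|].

E[|N-Y|] = Σ_n Σ_y |n-y| · P(N=n)P(Y=y)
 = 1·0.1496 + 5·0.1496 + 6·0.1408 + 3·0.1904 + 3·0.1904 + 4·0.1792
 = 0.1496 + 0.748 + 0.8448 + 0.5712 + 0.5712 + 0.7168
 = 3.6016

3.6016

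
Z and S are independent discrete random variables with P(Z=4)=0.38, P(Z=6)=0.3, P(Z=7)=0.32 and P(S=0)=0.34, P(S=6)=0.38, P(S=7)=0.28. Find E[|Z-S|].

E[|Z-S|] = Σ_z Σ_s |z-s| · P(Z=z)P(S=s)
 = 4·0.1292 + 2·0.1444 + 3·0.1064 + 6·0.102 + 0·0.114 + 1·0.084 + 7·0.1088 + 1·0.1216 + 0·0.0896
 = 0.5168 + 0.2888 + 0.3192 + 0.612 + 0 + 0.084 + 0.7616 + 0.1216 + 0
 = 2.704

2.704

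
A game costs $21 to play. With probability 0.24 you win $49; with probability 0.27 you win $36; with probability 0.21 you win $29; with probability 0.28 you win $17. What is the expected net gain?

E[payout] = 49·0.24 + 36·0.27 + 29·0.21 + 17·0.28
 = 11.76 + 9.72 + 6.09 + 4.76
 = 32.33
Net = 32.33 - 21 = 11.33

11.33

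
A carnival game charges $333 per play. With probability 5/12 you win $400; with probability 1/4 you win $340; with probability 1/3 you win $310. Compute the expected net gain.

E[payout] = 400·5/12 + 340·1/4 + 310·1/3
 = 500/3 + 85 + 310/3
 = 355
Net = 355 - 333 = 22

22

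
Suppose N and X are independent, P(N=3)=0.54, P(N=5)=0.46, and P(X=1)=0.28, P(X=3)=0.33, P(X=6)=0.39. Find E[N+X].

7.53

E[N+X] = Σ_n Σ_x (n+x) · P(N=n)P(X=x)
 = 4·0.1512 + 6·0.1782 + 9·0.2106 + 6·0.1288 + 8·0.1518 + 11·0.1794
 = 0.6048 + 1.0692 + 1.8954 + 0.7728 + 1.2144 + 1.9734
 = 7.53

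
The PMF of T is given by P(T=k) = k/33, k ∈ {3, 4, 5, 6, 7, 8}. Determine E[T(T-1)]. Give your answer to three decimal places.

E[T(T-1)] = Σ t(t-1)·P(T=t)
 = 6·1/11 + 12·4/33 + 20·5/33 + 30·2/11 + 42·7/33 + 56·8/33
 = 6/11 + 16/11 + 100/33 + 60/11 + 98/11 + 448/33
 = 1088/33

32.970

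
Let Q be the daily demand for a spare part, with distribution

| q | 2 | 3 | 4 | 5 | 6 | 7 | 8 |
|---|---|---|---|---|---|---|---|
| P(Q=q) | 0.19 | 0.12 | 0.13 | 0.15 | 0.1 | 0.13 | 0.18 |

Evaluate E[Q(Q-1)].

E[Q(Q-1)] = Σ q(q-1)·P(Q=q)
 = 2·0.19 + 6·0.12 + 12·0.13 + 20·0.15 + 30·0.1 + 42·0.13 + 56·0.18
 = 0.38 + 0.72 + 1.56 + 3 + 3 + 5.46 + 10.08
 = 24.2

24.2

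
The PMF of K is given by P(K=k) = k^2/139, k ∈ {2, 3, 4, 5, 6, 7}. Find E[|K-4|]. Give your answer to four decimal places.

E[|K-4|] = Σ |k-4|·P(K=k)
 = 2·4/139 + 1·9/139 + 0·16/139 + 1·25/139 + 2·36/139 + 3·49/139
 = 8/139 + 9/139 + 0 + 25/139 + 72/139 + 147/139
 = 261/139

1.8777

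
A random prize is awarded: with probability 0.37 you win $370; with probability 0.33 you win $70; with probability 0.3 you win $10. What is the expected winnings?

163

E[payout] = 370·0.37 + 70·0.33 + 10·0.3
 = 136.9 + 23.1 + 3
 = 163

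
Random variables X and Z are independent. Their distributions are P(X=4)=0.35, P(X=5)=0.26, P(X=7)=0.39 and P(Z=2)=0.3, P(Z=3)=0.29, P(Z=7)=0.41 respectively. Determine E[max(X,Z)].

6.0737

E[max(X,Z)] = Σ_x Σ_z max(x,z) · P(X=x)P(Z=z)
 = 4·0.105 + 4·0.1015 + 7·0.1435 + 5·0.078 + 5·0.0754 + 7·0.1066 + 7·0.117 + 7·0.1131 + 7·0.1599
 = 0.42 + 0.406 + 1.0045 + 0.39 + 0.377 + 0.7462 + 0.819 + 0.7917 + 1.1193
 = 6.0737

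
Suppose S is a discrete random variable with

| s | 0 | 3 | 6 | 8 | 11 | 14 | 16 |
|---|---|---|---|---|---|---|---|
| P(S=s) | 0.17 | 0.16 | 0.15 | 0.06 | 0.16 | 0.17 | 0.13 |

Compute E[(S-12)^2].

46.72

E[(S-12)^2] = Σ (s-12)^2·P(S=s)
 = 144·0.17 + 81·0.16 + 36·0.15 + 16·0.06 + 1·0.16 + 4·0.17 + 16·0.13
 = 24.48 + 12.96 + 5.4 + 0.96 + 0.16 + 0.68 + 2.08
 = 46.72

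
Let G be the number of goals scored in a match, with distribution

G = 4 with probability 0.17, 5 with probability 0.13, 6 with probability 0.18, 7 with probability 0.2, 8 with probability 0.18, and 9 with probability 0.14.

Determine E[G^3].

328.83

E[G^3] = Σ g^3·P(G=g)
 = 64·0.17 + 125·0.13 + 216·0.18 + 343·0.2 + 512·0.18 + 729·0.14
 = 10.88 + 16.25 + 38.88 + 68.6 + 92.16 + 102.06
 = 328.83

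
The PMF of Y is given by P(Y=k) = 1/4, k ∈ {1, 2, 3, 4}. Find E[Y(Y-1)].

5

E[Y(Y-1)] = Σ y(y-1)·P(Y=y)
 = 0·1/4 + 2·1/4 + 6·1/4 + 12·1/4
 = 0 + 1/2 + 3/2 + 3
 = 5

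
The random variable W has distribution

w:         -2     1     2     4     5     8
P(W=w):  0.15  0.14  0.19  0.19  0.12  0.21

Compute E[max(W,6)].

6.42

E[max(W,6)] = Σ max(w,6)·P(W=w)
 = 6·0.15 + 6·0.14 + 6·0.19 + 6·0.19 + 6·0.12 + 8·0.21
 = 0.9 + 0.84 + 1.14 + 1.14 + 0.72 + 1.68
 = 6.42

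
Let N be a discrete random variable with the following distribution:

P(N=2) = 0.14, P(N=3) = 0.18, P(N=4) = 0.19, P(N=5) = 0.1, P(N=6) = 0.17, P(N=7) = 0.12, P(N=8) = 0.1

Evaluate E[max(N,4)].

5.2

E[max(N,4)] = Σ max(n,4)·P(N=n)
 = 4·0.14 + 4·0.18 + 4·0.19 + 5·0.1 + 6·0.17 + 7·0.12 + 8·0.1
 = 0.56 + 0.72 + 0.76 + 0.5 + 1.02 + 0.84 + 0.8
 = 5.2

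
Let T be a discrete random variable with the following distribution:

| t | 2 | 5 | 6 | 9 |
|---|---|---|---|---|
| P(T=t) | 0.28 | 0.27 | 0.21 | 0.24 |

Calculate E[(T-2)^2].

E[(T-2)^2] = Σ (t-2)^2·P(T=t)
 = 0·0.28 + 9·0.27 + 16·0.21 + 49·0.24
 = 0 + 2.43 + 3.36 + 11.76
 = 17.55

17.55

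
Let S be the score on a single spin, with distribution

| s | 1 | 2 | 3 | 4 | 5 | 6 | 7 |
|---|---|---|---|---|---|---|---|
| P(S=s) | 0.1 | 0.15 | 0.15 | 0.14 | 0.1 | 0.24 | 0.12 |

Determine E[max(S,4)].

E[max(S,4)] = Σ max(s,4)·P(S=s)
 = 4·0.1 + 4·0.15 + 4·0.15 + 4·0.14 + 5·0.1 + 6·0.24 + 7·0.12
 = 0.4 + 0.6 + 0.6 + 0.56 + 0.5 + 1.44 + 0.84
 = 4.94

4.94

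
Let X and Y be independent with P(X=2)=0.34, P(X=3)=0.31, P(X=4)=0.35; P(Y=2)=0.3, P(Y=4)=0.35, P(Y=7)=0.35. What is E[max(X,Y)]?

4.753

E[max(X,Y)] = Σ_x Σ_y max(x,y) · P(X=x)P(Y=y)
 = 2·0.102 + 4·0.119 + 7·0.119 + 3·0.093 + 4·0.1085 + 7·0.1085 + 4·0.105 + 4·0.1225 + 7·0.1225
 = 0.204 + 0.476 + 0.833 + 0.279 + 0.434 + 0.7595 + 0.42 + 0.49 + 0.8575
 = 4.753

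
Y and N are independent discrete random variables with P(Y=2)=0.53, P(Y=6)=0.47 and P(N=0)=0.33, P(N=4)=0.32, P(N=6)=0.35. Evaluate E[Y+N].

7.26

E[Y+N] = Σ_y Σ_n (y+n) · P(Y=y)P(N=n)
 = 2·0.1749 + 6·0.1696 + 8·0.1855 + 6·0.1551 + 10·0.1504 + 12·0.1645
 = 0.3498 + 1.0176 + 1.484 + 0.9306 + 1.504 + 1.974
 = 7.26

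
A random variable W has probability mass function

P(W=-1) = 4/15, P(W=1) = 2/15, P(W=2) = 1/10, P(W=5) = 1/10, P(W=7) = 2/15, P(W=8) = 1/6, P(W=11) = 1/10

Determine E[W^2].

32.6

E[W^2] = Σ w^2·P(W=w)
 = 1·4/15 + 1·2/15 + 4·1/10 + 25·1/10 + 49·2/15 + 64·1/6 + 121·1/10
 = 4/15 + 2/15 + 2/5 + 5/2 + 98/15 + 32/3 + 121/10
 = 163/5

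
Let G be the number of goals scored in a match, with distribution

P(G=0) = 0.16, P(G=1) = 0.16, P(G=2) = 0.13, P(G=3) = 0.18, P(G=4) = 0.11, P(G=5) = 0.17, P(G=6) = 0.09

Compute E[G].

2.79

E[G] = Σ g·P(G=g)
 = 0·0.16 + 1·0.16 + 2·0.13 + 3·0.18 + 4·0.11 + 5·0.17 + 6·0.09
 = 0 + 0.16 + 0.26 + 0.54 + 0.44 + 0.85 + 0.54
 = 2.79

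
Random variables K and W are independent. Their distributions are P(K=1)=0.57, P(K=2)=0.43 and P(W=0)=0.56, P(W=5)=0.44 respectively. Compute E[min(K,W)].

E[min(K,W)] = Σ_k Σ_w min(k,w) · P(K=k)P(W=w)
 = 0·0.3192 + 1·0.2508 + 0·0.2408 + 2·0.1892
 = 0 + 0.2508 + 0 + 0.3784
 = 0.6292

0.6292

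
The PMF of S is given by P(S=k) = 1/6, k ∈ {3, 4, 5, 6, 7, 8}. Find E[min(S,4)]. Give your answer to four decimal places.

E[min(S,4)] = Σ min(s,4)·P(S=s)
 = 3·1/6 + 4·1/6 + 4·1/6 + 4·1/6 + 4·1/6 + 4·1/6
 = 1/2 + 2/3 + 2/3 + 2/3 + 2/3 + 2/3
 = 23/6

3.8333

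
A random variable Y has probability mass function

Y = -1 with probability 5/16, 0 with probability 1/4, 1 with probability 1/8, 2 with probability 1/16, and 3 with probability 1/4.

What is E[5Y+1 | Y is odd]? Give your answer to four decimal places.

5.0909

P(Y is odd) = 5/16 + 1/8 + 1/4 = 11/16.
E[5Y+1 | Y is odd] = [(-4)·5/16 + 6·1/8 + 16·1/4] / (11/16)
 = 7/2 / (11/16)
 = 56/11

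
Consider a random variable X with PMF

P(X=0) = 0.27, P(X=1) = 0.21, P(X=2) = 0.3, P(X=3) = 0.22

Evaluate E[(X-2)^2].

1.51

E[(X-2)^2] = Σ (x-2)^2·P(X=x)
 = 4·0.27 + 1·0.21 + 0·0.3 + 1·0.22
 = 1.08 + 0.21 + 0 + 0.22
 = 1.51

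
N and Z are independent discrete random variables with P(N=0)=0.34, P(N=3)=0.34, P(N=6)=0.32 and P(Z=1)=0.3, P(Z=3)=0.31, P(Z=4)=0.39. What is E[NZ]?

8.2026

E[NZ] = Σ_n Σ_z nz · P(N=n)P(Z=z)
 = 0·0.102 + 0·0.1054 + 0·0.1326 + 3·0.102 + 9·0.1054 + 12·0.1326 + 6·0.096 + 18·0.0992 + 24·0.1248
 = 0 + 0 + 0 + 0.306 + 0.9486 + 1.5912 + 0.576 + 1.7856 + 2.9952
 = 8.2026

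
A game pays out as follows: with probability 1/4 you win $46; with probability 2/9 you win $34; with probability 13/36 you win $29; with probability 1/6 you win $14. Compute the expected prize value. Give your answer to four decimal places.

E[payout] = 46·1/4 + 34·2/9 + 29·13/36 + 14·1/6
 = 23/2 + 68/9 + 377/36 + 7/3
 = 1147/36

31.8611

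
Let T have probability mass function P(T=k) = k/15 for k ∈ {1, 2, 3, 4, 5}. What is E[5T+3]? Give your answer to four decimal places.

21.3333

E[5T+3] = Σ (5t+3)·P(T=t)
 = 8·1/15 + 13·2/15 + 18·1/5 + 23·4/15 + 28·1/3
 = 8/15 + 26/15 + 18/5 + 92/15 + 28/3
 = 64/3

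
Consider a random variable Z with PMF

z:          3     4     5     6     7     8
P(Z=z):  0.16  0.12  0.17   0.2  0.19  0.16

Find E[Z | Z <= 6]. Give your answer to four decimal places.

4.6308

P(Z <= 6) = 0.16 + 0.12 + 0.17 + 0.2 = 0.65.
E[Z | Z <= 6] = [3·0.16 + 4·0.12 + 5·0.17 + 6·0.2] / 0.65
 = 3.01 / 0.65
 = 301/65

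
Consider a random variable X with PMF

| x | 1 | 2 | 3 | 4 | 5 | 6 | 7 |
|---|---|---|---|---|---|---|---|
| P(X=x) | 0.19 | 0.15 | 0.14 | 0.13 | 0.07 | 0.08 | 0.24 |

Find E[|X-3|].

2

E[|X-3|] = Σ |x-3|·P(X=x)
 = 2·0.19 + 1·0.15 + 0·0.14 + 1·0.13 + 2·0.07 + 3·0.08 + 4·0.24
 = 0.38 + 0.15 + 0 + 0.13 + 0.14 + 0.24 + 0.96
 = 2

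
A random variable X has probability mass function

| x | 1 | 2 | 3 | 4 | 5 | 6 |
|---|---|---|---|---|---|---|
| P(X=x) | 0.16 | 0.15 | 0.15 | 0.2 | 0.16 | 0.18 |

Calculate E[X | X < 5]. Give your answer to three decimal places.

P(X < 5) = 0.16 + 0.15 + 0.15 + 0.2 = 0.66.
E[X | X < 5] = [1·0.16 + 2·0.15 + 3·0.15 + 4·0.2] / 0.66
 = 1.71 / 0.66
 = 57/22

2.591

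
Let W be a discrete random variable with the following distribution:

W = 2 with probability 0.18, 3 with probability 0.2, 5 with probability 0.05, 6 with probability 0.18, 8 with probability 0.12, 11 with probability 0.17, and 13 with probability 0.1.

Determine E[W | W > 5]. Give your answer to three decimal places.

9.140

P(W > 5) = 0.18 + 0.12 + 0.17 + 0.1 = 0.57.
E[W | W > 5] = [6·0.18 + 8·0.12 + 11·0.17 + 13·0.1] / 0.57
 = 5.21 / 0.57
 = 521/57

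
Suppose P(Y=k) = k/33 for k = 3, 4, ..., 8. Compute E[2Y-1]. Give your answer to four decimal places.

11.0606

E[2Y-1] = Σ (2y-1)·P(Y=y)
 = 5·1/11 + 7·4/33 + 9·5/33 + 11·2/11 + 13·7/33 + 15·8/33
 = 5/11 + 28/33 + 15/11 + 2 + 91/33 + 40/11
 = 365/33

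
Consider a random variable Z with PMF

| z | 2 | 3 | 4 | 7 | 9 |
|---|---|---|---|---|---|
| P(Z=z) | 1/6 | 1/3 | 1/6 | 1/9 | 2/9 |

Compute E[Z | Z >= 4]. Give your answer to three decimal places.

P(Z >= 4) = 1/6 + 1/9 + 2/9 = 1/2.
E[Z | Z >= 4] = [4·1/6 + 7·1/9 + 9·2/9] / (1/2)
 = 31/9 / (1/2)
 = 62/9

6.889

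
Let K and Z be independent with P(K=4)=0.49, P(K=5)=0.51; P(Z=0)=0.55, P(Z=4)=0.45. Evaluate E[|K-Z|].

2.71

E[|K-Z|] = Σ_k Σ_z |k-z| · P(K=k)P(Z=z)
 = 4·0.2695 + 0·0.2205 + 5·0.2805 + 1·0.2295
 = 1.078 + 0 + 1.4025 + 0.2295
 = 2.71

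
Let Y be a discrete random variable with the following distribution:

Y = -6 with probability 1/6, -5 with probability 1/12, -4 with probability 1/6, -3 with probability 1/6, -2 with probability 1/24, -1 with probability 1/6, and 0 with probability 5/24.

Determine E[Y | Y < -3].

P(Y < -3) = 1/6 + 1/12 + 1/6 = 5/12.
E[Y | Y < -3] = [(-6)·1/6 + (-5)·1/12 + (-4)·1/6] / (5/12)
 = -25/12 / (5/12)
 = -5

-5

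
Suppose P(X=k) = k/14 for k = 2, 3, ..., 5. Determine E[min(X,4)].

E[min(X,4)] = Σ min(x,4)·P(X=x)
 = 2·1/7 + 3·3/14 + 4·2/7 + 4·5/14
 = 2/7 + 9/14 + 8/7 + 10/7
 = 7/2

3.5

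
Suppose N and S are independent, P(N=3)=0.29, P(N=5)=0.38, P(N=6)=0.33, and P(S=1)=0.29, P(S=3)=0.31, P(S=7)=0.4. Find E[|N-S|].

2.53

E[|N-S|] = Σ_n Σ_s |n-s| · P(N=n)P(S=s)
 = 2·0.0841 + 0·0.0899 + 4·0.116 + 4·0.1102 + 2·0.1178 + 2·0.152 + 5·0.0957 + 3·0.1023 + 1·0.132
 = 0.1682 + 0 + 0.464 + 0.4408 + 0.2356 + 0.304 + 0.4785 + 0.3069 + 0.132
 = 2.53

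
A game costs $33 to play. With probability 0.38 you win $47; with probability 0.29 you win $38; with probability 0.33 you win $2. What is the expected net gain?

E[payout] = 47·0.38 + 38·0.29 + 2·0.33
 = 17.86 + 11.02 + 0.66
 = 29.54
Net = 29.54 - 33 = -3.46

-3.46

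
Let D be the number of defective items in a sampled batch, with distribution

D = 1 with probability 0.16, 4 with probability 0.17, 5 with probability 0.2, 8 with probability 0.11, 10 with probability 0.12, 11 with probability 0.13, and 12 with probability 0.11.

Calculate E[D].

6.67

E[D] = Σ d·P(D=d)
 = 1·0.16 + 4·0.17 + 5·0.2 + 8·0.11 + 10·0.12 + 11·0.13 + 12·0.11
 = 0.16 + 0.68 + 1 + 0.88 + 1.2 + 1.43 + 1.32
 = 6.67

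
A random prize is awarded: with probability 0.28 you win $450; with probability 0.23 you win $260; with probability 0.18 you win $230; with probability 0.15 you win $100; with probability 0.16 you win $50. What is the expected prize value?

E[payout] = 450·0.28 + 260·0.23 + 230·0.18 + 100·0.15 + 50·0.16
 = 126 + 59.8 + 41.4 + 15 + 8
 = 250.2

250.2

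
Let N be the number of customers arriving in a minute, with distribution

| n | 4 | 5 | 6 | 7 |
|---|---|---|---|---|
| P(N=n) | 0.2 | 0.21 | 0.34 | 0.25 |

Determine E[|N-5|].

E[|N-5|] = Σ |n-5|·P(N=n)
 = 1·0.2 + 0·0.21 + 1·0.34 + 2·0.25
 = 0.2 + 0 + 0.34 + 0.5
 = 1.04

1.04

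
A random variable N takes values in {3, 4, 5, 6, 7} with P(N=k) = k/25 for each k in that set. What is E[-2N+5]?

-5.8

E[-2N+5] = Σ (-2n+5)·P(N=n)
 = (-1)·3/25 + (-3)·4/25 + (-5)·1/5 + (-7)·6/25 + (-9)·7/25
 = (-3/25) + (-12/25) + (-1) + (-42/25) + (-63/25)
 = -29/5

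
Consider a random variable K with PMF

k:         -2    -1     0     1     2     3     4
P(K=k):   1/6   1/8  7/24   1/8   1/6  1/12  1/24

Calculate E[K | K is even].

0.25

P(K is even) = 1/6 + 7/24 + 1/6 + 1/24 = 2/3.
E[K | K is even] = [(-2)·1/6 + 0·7/24 + 2·1/6 + 4·1/24] / (2/3)
 = 1/6 / (2/3)
 = 1/4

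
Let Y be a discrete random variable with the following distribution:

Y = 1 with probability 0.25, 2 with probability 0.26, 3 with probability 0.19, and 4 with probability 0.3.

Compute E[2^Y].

E[2^Y] = Σ 2^y·P(Y=y)
 = 2·0.25 + 4·0.26 + 8·0.19 + 16·0.3
 = 0.5 + 1.04 + 1.52 + 4.8
 = 7.86

7.86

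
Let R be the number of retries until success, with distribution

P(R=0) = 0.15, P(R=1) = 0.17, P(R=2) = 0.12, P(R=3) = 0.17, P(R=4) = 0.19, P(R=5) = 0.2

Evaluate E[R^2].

E[R^2] = Σ r^2·P(R=r)
 = 0·0.15 + 1·0.17 + 4·0.12 + 9·0.17 + 16·0.19 + 25·0.2
 = 0 + 0.17 + 0.48 + 1.53 + 3.04 + 5
 = 10.22

10.22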